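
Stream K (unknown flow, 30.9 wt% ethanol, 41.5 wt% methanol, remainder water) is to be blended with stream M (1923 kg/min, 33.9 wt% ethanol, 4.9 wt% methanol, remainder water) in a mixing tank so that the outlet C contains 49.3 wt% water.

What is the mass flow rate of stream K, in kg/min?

Let K be the unknown flow. Total out = 1923 + K.
water balance: 1176.9 + 0.276·K = 0.493·(1923 + K)
(0.276 − 0.493)·K = 0.493×1923 − 1176.9 = -228.84
K = -228.84 / -0.217 = 1054.5 kg/min

1055 kg/min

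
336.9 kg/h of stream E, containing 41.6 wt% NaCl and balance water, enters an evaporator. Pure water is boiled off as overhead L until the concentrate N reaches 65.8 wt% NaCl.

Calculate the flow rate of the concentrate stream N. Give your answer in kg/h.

NaCl is conserved: 336.9×0.416 = 140.15 kg/h all reports to the concentrate.
Concentrate = 140.15/(target fraction) = 212.99 kg/h.

213 kg/h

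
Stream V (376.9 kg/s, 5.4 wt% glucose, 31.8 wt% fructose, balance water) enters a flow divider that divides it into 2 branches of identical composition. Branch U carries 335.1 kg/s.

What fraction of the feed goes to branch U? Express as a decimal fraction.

Fraction to U = 335.1/376.9 = 0.8891.

0.889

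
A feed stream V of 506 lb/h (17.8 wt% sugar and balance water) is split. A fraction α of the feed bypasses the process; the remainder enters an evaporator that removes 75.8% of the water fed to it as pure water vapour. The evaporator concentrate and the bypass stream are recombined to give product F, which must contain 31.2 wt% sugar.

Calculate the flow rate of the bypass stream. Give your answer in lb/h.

157.2 lb/h

All 506×0.178 = 90.068 lb/h of sugar reaches F, so F = 90.068/0.312 = 288.68 lb/h and vapour = 217.32 lb/h.
The evaporator receives (1−α)·506 of feed at 0.822 water and removes 0.758 of that water:
0.758×0.822×(1−α)×506 = 217.32
(1−α) = 217.32/315.28 = 0.6893;  α = 0.3107.
Bypass flow = 0.3107×506 = 157.21 lb/h.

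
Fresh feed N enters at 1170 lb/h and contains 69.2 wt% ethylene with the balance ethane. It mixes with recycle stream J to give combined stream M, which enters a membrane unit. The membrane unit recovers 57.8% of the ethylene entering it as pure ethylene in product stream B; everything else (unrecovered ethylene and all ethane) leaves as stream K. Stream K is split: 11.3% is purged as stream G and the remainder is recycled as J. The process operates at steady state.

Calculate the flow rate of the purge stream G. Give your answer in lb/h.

422.1 lb/h

ethane enters only via N and leaves only via the purge: 1170×0.308 = 0.113×(ethane in K), and the membrane unit passes all ethane, so ethane in M = ethane in K = 3189 lb/h.
ethylene in M: m_A = 1170×0.692 + (1−0.113)·(1−0.578)·m_A, so m_A = 809.64/0.6257 = 1294 lb/h.
K = (1−0.578)×1294 + 3189 = 3735.1 lb/h.
Purge G = 0.113×3735.1 = 422.07 lb/h.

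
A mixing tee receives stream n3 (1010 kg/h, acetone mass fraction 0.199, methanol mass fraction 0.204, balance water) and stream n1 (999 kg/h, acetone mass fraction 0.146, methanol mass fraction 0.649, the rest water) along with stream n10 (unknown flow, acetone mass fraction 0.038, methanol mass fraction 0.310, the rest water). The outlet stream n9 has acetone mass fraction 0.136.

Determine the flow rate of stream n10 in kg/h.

Let n10 be the unknown flow. Total out = 2009 + n10.
acetone balance: 346.84 + 0.038·n10 = 0.136·(2009 + n10)
(0.038 − 0.136)·n10 = 0.136×2009 − 346.84 = -73.62
n10 = -73.62 / -0.098 = 751.22 kg/h

751.2 kg/h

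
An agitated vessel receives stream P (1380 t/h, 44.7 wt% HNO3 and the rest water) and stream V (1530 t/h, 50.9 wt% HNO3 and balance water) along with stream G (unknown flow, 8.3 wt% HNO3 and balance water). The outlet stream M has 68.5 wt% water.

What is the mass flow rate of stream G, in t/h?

2065 t/h

Let G be the unknown flow. Total out = 2910 + G.
water balance: 1514.4 + 0.917·G = 0.685·(2910 + G)
(0.917 − 0.685)·G = 0.685×2910 − 1514.4 = 478.98
G = 478.98 / 0.232 = 2064.6 t/h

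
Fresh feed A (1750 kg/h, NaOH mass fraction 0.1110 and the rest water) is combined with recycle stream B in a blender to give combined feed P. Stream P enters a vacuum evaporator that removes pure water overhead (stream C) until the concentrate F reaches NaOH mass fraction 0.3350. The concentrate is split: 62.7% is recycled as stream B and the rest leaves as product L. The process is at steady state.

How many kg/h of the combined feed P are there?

2725 kg/h

Overall NaOH balance (none leaves overhead): NaOH in fresh feed = NaOH in product, i.e. 1750×0.111 = (1−0.627)·F·0.335.
F = 194.25/(0.335×0.373) = 1554.6 kg/h.
Recycle B = 0.627×1554.6 = 974.71 kg/h.
Combined feed P = 1750 + 974.71 = 2724.7 kg/h.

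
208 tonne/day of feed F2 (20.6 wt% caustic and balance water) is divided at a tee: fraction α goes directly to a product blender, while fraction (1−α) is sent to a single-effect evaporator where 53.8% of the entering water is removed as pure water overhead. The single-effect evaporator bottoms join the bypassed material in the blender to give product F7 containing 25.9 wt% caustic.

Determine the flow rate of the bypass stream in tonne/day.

All 208×0.206 = 42.848 tonne/day of caustic reaches F7, so F7 = 42.848/0.259 = 165.44 tonne/day and vapour = 42.564 tonne/day.
The evaporator receives (1−α)·208 of feed at 0.794 water and removes 0.538 of that water:
0.538×0.794×(1−α)×208 = 42.564
(1−α) = 42.564/88.852 = 0.4790;  α = 0.5210.
Bypass flow = 0.5210×208 = 108.36 tonne/day.

108.4 tonne/day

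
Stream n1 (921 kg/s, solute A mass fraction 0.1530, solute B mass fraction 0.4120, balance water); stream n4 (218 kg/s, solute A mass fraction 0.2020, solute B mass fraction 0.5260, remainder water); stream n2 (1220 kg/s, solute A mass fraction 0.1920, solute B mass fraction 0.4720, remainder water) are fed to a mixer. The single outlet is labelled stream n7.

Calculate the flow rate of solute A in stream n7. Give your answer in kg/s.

solute A out = solute A in = 921×0.153 + 218×0.202 + 1220×0.192 = 419.19 kg/s.

419.2 kg/s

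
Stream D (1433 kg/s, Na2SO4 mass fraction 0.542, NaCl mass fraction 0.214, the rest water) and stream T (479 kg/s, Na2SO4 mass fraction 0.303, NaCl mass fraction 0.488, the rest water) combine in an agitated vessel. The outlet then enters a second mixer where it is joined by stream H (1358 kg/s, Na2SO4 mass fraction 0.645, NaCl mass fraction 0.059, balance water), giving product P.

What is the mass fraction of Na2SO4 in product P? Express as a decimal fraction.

Overall, product flow = 3270 kg/s.
Na2SO4 in = 1433×0.542 + 479×0.303 + 1358×0.645 = 1797.7 kg/s.
Na2SO4 fraction in P = 0.550.

0.550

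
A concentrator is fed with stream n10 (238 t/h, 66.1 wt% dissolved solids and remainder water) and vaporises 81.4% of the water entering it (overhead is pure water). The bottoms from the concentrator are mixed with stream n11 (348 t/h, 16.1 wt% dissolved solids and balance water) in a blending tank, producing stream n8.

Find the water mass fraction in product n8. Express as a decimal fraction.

Vapour removed = 0.814×0.339×238 = 65.675 t/h; concentrate = 172.32 t/h.
water reaching the mixer = 15.007 (from concentrate) + 348×0.839 = 306.98 t/h.
Product flow = 172.32 + 348 = 520.32 t/h; water fraction = 0.590.

0.590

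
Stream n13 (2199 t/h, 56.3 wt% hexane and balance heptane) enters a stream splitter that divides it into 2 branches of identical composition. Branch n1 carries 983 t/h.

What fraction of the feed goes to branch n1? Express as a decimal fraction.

0.447

Fraction to n1 = 983/2199 = 0.4470.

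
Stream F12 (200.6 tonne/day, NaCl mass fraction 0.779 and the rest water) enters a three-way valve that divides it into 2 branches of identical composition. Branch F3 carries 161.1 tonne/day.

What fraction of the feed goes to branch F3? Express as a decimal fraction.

0.803

Fraction to F3 = 161.1/200.6 = 0.8031.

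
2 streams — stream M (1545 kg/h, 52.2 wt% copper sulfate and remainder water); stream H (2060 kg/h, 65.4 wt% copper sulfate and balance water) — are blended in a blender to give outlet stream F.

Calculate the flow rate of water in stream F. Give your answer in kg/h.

water out = water in = 1545×0.478 + 2060×0.346 = 1451.3 kg/h.

1451 kg/h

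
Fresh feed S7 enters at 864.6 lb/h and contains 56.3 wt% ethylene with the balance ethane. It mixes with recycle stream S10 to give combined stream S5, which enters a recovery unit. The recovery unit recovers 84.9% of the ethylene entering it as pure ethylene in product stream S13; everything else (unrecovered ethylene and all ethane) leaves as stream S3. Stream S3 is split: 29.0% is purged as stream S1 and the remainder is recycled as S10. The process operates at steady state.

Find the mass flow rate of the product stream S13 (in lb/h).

462.9 lb/h

ethylene in S5: m_A = 864.6×0.563 + (1−0.290)·(1−0.849)·m_A, so m_A = 486.77/0.8928 = 545.22 lb/h.
Product S13 = 0.849×545.22 = 462.89 lb/h.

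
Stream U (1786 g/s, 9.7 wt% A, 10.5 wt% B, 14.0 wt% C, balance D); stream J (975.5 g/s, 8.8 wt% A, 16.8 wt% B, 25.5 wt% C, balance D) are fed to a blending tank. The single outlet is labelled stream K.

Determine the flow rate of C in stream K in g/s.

498.8 g/s

C out = C in = 1786×0.140 + 975.5×0.255 = 498.79 g/s.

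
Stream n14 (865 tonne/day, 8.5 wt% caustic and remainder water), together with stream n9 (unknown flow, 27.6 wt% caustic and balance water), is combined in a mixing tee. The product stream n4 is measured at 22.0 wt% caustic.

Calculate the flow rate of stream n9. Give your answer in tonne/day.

Let n9 be the unknown flow. Total out = 865 + n9.
caustic balance: 73.525 + 0.276·n9 = 0.220·(865 + n9)
(0.276 − 0.220)·n9 = 0.220×865 − 73.525 = 116.78
n9 = 116.78 / 0.056 = 2085.3 tonne/day

2085 tonne/day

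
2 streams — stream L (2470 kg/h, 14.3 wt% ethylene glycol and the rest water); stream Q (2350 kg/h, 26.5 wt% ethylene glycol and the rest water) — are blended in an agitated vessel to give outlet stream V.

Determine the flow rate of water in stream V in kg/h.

water out = water in = 2470×0.857 + 2350×0.735 = 3844 kg/h.

3844 kg/h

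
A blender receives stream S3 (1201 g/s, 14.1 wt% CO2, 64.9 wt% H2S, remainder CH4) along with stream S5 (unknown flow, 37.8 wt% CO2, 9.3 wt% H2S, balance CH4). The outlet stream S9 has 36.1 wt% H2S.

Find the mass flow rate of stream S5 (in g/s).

Let S5 be the unknown flow. Total out = 1201 + S5.
H2S balance: 779.45 + 0.093·S5 = 0.361·(1201 + S5)
(0.093 − 0.361)·S5 = 0.361×1201 − 779.45 = -345.89
S5 = -345.89 / -0.268 = 1290.6 g/s

1291 g/s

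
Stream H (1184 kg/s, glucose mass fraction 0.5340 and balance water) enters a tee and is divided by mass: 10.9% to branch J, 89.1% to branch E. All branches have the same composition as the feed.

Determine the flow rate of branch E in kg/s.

1055 kg/s

Branch E flow = 0.891×1184 = 1054.9 kg/s.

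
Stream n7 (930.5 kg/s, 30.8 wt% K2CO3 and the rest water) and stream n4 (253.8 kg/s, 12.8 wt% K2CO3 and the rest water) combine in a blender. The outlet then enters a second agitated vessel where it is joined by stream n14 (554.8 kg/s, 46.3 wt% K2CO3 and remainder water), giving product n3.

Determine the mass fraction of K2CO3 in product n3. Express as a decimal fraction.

0.3312

Overall, product flow = 1739.1 kg/s.
K2CO3 in = 930.5×0.308 + 253.8×0.128 + 554.8×0.463 = 575.95 kg/s.
K2CO3 fraction in n3 = 0.3312.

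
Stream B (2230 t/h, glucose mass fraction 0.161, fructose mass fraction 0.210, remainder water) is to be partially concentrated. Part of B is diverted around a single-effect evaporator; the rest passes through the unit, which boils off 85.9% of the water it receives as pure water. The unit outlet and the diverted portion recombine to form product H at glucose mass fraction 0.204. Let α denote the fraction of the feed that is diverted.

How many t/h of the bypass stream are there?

All 2230×0.161 = 359.03 t/h of glucose reaches H, so H = 359.03/0.204 = 1760 t/h and vapour = 470.05 t/h.
The evaporator receives (1−α)·2230 of feed at 0.629 water and removes 0.859 of that water:
0.859×0.629×(1−α)×2230 = 470.05
(1−α) = 470.05/1204.9 = 0.3901;  α = 0.6099.
Bypass flow = 0.6099×2230 = 1360 t/h.

1360 t/h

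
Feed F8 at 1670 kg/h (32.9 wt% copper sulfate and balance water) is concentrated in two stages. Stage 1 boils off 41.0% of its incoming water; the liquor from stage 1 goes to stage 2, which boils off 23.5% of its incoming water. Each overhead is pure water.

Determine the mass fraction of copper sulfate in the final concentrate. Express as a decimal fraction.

water in feed = 1670×0.671 = 1120.6 kg/h.
After stage 1: water left = (1−0.410)×1120.6 = 661.14; stream total = 1210.6 kg/h.
After stage 2: water left = (1−0.235)×661.14 = 505.77; final concentrate = 1055.2 kg/h.
copper sulfate fraction = 549.43/1055.2 = 0.5207.

0.5207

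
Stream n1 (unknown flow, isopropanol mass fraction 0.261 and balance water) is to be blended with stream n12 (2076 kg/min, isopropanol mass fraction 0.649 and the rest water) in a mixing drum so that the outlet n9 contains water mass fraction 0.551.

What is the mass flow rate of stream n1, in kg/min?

Let n1 be the unknown flow. Total out = 2076 + n1.
water balance: 728.68 + 0.739·n1 = 0.551·(2076 + n1)
(0.739 − 0.551)·n1 = 0.551×2076 − 728.68 = 415.2
n1 = 415.2 / 0.188 = 2208.5 kg/min

2209 kg/min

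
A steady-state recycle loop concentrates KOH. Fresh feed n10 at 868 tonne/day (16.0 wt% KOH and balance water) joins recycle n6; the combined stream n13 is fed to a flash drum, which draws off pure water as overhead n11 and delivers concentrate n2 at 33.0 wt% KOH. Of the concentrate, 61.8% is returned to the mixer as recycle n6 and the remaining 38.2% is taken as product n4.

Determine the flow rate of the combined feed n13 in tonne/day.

1549 tonne/day

Overall KOH balance (none leaves overhead): KOH in fresh feed = KOH in product, i.e. 868×0.160 = (1−0.618)·n2·0.330.
n2 = 138.88/(0.330×0.382) = 1101.7 tonne/day.
Recycle n6 = 0.618×1101.7 = 680.85 tonne/day.
Combined feed n13 = 868 + 680.85 = 1548.8 tonne/day.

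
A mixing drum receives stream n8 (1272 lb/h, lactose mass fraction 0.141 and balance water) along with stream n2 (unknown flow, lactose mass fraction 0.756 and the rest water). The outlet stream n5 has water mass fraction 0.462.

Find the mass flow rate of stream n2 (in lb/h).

Let n2 be the unknown flow. Total out = 1272 + n2.
water balance: 1092.6 + 0.244·n2 = 0.462·(1272 + n2)
(0.244 − 0.462)·n2 = 0.462×1272 − 1092.6 = -504.98
n2 = -504.98 / -0.218 = 2316.4 lb/h

2316 lb/h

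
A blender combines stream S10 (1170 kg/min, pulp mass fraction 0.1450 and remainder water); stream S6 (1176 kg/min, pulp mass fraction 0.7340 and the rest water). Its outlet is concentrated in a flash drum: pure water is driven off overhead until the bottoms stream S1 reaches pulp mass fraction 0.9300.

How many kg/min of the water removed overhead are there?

1235 kg/min

pulp entering = 1170×0.145 + 1176×0.734 = 1032.8 kg/min.
All pulp reports to S1, so S1 = 1032.8/0.930 = 1110.6 kg/min.
Total feed = 2346 kg/min; overhead = 2346 − 1110.6 = 1235.4 kg/min.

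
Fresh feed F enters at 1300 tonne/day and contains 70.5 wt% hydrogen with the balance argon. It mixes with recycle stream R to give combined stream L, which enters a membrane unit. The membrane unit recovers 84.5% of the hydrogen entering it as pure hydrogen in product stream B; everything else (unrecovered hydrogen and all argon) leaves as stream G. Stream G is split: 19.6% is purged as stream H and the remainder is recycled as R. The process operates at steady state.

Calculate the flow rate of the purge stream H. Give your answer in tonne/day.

415.3 tonne/day

argon enters only via F and leaves only via the purge: 1300×0.295 = 0.196×(argon in G), and the membrane unit passes all argon, so argon in L = argon in G = 1956.6 tonne/day.
hydrogen in L: m_A = 1300×0.705 + (1−0.196)·(1−0.845)·m_A, so m_A = 916.5/0.8754 = 1047 tonne/day.
G = (1−0.845)×1047 + 1956.6 = 2118.9 tonne/day.
Purge H = 0.196×2118.9 = 415.31 tonne/day.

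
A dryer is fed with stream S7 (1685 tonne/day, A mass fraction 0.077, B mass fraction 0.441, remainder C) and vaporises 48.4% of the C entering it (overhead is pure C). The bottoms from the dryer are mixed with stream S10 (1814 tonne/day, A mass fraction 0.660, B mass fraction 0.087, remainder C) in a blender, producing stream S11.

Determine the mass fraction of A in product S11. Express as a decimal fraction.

0.427

Vapour removed = 0.484×0.482×1685 = 393.09 tonne/day; concentrate = 1291.9 tonne/day.
A reaching the mixer = 129.75 (from concentrate) + 1814×0.660 = 1327 tonne/day.
Product flow = 1291.9 + 1814 = 3105.9 tonne/day; A fraction = 0.427.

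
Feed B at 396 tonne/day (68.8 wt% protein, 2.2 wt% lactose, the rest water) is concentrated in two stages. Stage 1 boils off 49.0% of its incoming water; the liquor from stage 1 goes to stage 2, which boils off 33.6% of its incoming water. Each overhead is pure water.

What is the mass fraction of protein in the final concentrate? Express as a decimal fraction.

water in feed = 396×0.290 = 114.84 tonne/day.
After stage 1: water left = (1−0.490)×114.84 = 58.568; stream total = 339.73 tonne/day.
After stage 2: water left = (1−0.336)×58.568 = 38.889; final concentrate = 320.05 tonne/day.
protein fraction = 272.45/320.05 = 0.8513.

0.8513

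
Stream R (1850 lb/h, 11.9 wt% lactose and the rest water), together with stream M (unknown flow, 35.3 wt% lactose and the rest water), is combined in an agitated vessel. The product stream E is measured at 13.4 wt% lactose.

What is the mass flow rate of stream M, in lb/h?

Let M be the unknown flow. Total out = 1850 + M.
lactose balance: 220.15 + 0.353·M = 0.134·(1850 + M)
(0.353 − 0.134)·M = 0.134×1850 − 220.15 = 27.75
M = 27.75 / 0.219 = 126.71 lb/h

126.7 lb/h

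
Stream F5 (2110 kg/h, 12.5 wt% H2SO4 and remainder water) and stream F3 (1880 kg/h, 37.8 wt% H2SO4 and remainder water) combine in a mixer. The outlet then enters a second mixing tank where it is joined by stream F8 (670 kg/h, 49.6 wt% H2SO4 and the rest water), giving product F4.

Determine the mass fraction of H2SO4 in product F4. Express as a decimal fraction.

Overall, product flow = 4660 kg/h.
H2SO4 in = 2110×0.125 + 1880×0.378 + 670×0.496 = 1306.7 kg/h.
H2SO4 fraction in F4 = 0.280.

0.280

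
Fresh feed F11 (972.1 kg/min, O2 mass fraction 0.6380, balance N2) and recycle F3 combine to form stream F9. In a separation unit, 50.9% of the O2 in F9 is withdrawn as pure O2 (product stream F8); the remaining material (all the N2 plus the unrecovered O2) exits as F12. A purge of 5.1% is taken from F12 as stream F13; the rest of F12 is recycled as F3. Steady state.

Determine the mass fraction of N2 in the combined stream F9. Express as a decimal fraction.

N2 enters only via F11 and leaves only via the purge: 972.1×0.362 = 0.051×(N2 in F12), and the separation unit passes all N2, so N2 in F9 = N2 in F12 = 6900 kg/min.
O2 in F9: m_A = 972.1×0.638 + (1−0.051)·(1−0.509)·m_A, so m_A = 620.2/0.5340 = 1161.3 kg/min.
F9 = 1161.3 + 6900 = 8061.3 kg/min.
N2 fraction in F9 = 6900/8061.3 = 0.8559.

0.8559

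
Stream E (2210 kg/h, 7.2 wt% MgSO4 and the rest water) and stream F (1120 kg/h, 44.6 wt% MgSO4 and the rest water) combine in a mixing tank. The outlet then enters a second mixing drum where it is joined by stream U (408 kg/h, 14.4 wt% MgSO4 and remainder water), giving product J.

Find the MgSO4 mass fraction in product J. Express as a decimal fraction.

Overall, product flow = 3738 kg/h.
MgSO4 in = 2210×0.072 + 1120×0.446 + 408×0.144 = 717.39 kg/h.
MgSO4 fraction in J = 0.1919.

0.1919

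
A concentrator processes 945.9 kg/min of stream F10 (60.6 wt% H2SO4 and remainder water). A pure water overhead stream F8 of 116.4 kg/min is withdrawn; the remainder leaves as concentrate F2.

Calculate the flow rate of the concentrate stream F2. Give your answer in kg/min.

Concentrate = 945.9 − 116.4 = 829.5 kg/min.

829.5 kg/min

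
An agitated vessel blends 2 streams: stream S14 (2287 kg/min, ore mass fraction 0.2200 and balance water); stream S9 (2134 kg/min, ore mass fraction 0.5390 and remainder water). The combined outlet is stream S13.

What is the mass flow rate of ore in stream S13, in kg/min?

1653 kg/min

ore out = ore in = 2287×0.220 + 2134×0.539 = 1653.4 kg/min.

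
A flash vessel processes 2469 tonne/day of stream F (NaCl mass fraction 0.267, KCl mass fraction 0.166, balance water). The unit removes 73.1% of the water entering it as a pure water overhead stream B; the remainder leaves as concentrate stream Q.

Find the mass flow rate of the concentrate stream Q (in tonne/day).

water entering = 2469×0.567 = 1399.9 tonne/day; overhead removed = 0.731×1399.9 = 1023.3 tonne/day.
Concentrate = 2469 − 1023.3 = 1445.7 tonne/day.

1446 tonne/day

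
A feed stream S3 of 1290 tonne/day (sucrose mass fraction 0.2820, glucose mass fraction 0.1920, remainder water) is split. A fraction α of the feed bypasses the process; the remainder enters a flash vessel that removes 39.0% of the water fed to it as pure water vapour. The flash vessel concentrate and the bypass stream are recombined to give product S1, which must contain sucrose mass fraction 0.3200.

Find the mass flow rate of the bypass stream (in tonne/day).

543.3 tonne/day

All 1290×0.282 = 363.78 tonne/day of sucrose reaches S1, so S1 = 363.78/0.320 = 1136.8 tonne/day and vapour = 153.19 tonne/day.
The evaporator receives (1−α)·1290 of feed at 0.526 water and removes 0.390 of that water:
0.390×0.526×(1−α)×1290 = 153.19
(1−α) = 153.19/264.63 = 0.5789;  α = 0.4211.
Bypass flow = 0.4211×1290 = 543.25 tonne/day.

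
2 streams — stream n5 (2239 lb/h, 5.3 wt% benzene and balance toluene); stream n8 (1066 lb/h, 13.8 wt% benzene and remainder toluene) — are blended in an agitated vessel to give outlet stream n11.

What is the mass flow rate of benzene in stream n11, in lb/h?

benzene out = benzene in = 2239×0.053 + 1066×0.138 = 265.77 lb/h.

265.8 lb/h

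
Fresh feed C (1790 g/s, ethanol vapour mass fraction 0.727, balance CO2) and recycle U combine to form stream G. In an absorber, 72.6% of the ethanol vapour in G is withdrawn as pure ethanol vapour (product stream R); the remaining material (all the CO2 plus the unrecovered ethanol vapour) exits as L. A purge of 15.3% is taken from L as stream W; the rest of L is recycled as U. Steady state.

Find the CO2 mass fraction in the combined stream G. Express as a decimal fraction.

CO2 enters only via C and leaves only via the purge: 1790×0.273 = 0.153×(CO2 in L), and the absorber passes all CO2, so CO2 in G = CO2 in L = 3193.9 g/s.
ethanol vapour in G: m_A = 1790×0.727 + (1−0.153)·(1−0.726)·m_A, so m_A = 1301.3/0.7679 = 1694.6 g/s.
G = 1694.6 + 3193.9 = 4888.5 g/s.
CO2 fraction in G = 3193.9/4888.5 = 0.653.

0.653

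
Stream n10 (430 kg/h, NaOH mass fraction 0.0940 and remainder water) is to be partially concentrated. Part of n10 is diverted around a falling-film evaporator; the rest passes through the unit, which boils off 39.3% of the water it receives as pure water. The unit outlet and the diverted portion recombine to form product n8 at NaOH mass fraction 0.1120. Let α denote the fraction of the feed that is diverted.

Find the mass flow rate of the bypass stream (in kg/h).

235.9 kg/h

All 430×0.094 = 40.42 kg/h of NaOH reaches n8, so n8 = 40.42/0.112 = 360.89 kg/h and vapour = 69.107 kg/h.
The evaporator receives (1−α)·430 of feed at 0.906 water and removes 0.393 of that water:
0.393×0.906×(1−α)×430 = 69.107
(1−α) = 69.107/153.1 = 0.4514;  α = 0.5486.
Bypass flow = 0.5486×430 = 235.91 kg/h.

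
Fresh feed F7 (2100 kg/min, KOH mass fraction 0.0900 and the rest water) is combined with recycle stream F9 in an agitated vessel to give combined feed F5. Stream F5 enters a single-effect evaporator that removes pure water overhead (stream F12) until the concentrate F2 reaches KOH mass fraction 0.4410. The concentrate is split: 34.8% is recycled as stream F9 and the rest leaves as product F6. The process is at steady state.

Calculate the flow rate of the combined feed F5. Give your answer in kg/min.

2329 kg/min

Overall KOH balance (none leaves overhead): KOH in fresh feed = KOH in product, i.e. 2100×0.090 = (1−0.348)·F2·0.441.
F2 = 189/(0.441×0.652) = 657.32 kg/min.
Recycle F9 = 0.348×657.32 = 228.75 kg/min.
Combined feed F5 = 2100 + 228.75 = 2328.7 kg/min.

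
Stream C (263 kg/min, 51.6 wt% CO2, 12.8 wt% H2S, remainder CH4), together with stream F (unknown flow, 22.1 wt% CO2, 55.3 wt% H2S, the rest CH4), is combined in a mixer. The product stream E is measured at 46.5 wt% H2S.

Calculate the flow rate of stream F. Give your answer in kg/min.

1007 kg/min

Let F be the unknown flow. Total out = 263 + F.
H2S balance: 33.664 + 0.553·F = 0.465·(263 + F)
(0.553 − 0.465)·F = 0.465×263 − 33.664 = 88.631
F = 88.631 / 0.088 = 1007.2 kg/min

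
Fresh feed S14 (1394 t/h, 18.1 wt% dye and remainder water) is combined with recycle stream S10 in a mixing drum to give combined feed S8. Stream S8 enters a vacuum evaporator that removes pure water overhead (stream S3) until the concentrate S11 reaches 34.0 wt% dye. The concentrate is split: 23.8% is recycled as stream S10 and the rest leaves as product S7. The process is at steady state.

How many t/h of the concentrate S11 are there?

Overall dye balance (none leaves overhead): dye in fresh feed = dye in product, i.e. 1394×0.181 = (1−0.238)·S11·0.340.
S11 = 252.31/(0.340×0.762) = 973.88 t/h.

973.9 t/h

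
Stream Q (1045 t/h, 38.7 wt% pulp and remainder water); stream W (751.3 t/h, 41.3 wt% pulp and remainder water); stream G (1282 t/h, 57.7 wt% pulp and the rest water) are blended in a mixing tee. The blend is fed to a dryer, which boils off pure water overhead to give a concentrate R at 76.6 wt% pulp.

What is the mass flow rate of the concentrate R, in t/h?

1899 t/h

pulp entering = 1045×0.387 + 751.3×0.413 + 1282×0.577 = 1454.4 t/h.
All pulp reports to R, so R = 1454.4/0.766 = 1898.7 t/h.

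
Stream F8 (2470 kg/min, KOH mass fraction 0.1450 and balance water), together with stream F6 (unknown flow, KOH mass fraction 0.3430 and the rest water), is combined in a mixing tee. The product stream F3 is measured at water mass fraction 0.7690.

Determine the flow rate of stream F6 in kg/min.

1897 kg/min

Let F6 be the unknown flow. Total out = 2470 + F6.
water balance: 2111.8 + 0.657·F6 = 0.769·(2470 + F6)
(0.657 − 0.769)·F6 = 0.769×2470 − 2111.8 = -212.42
F6 = -212.42 / -0.112 = 1896.6 kg/min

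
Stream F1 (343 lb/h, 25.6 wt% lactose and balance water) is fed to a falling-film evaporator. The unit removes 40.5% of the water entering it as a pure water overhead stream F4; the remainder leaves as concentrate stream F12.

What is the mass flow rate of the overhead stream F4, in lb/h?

water entering = 343×0.744 = 255.19 lb/h; overhead removed = 0.405×255.19 = 103.35 lb/h.

103.4 lb/h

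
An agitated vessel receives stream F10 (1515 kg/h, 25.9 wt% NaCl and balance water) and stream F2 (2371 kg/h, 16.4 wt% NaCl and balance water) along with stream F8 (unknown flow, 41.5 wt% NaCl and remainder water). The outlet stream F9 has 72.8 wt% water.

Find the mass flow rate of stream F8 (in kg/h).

1928 kg/h

Let F8 be the unknown flow. Total out = 3886 + F8.
water balance: 3104.8 + 0.585·F8 = 0.728·(3886 + F8)
(0.585 − 0.728)·F8 = 0.728×3886 − 3104.8 = -275.76
F8 = -275.76 / -0.143 = 1928.4 kg/h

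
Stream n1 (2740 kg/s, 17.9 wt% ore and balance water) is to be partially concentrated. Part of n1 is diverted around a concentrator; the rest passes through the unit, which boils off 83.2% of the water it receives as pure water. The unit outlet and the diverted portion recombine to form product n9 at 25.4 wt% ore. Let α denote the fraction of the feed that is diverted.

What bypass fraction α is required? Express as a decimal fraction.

All 2740×0.179 = 490.46 kg/s of ore reaches n9, so n9 = 490.46/0.254 = 1930.9 kg/s and vapour = 809.06 kg/s.
The evaporator receives (1−α)·2740 of feed at 0.821 water and removes 0.832 of that water:
0.832×0.821×(1−α)×2740 = 809.06
(1−α) = 809.06/1871.6 = 0.4323;  α = 0.5677.

0.568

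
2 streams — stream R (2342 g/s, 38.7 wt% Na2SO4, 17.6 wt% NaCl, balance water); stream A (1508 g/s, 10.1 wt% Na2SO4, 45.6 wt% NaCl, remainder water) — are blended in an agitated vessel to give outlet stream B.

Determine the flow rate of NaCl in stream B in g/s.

NaCl out = NaCl in = 2342×0.176 + 1508×0.456 = 1099.8 g/s.

1100 g/s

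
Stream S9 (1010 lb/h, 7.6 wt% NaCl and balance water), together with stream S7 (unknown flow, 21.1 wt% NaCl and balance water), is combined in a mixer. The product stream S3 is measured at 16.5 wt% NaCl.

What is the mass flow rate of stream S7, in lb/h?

1954 lb/h

Let S7 be the unknown flow. Total out = 1010 + S7.
NaCl balance: 76.76 + 0.211·S7 = 0.165·(1010 + S7)
(0.211 − 0.165)·S7 = 0.165×1010 − 76.76 = 89.89
S7 = 89.89 / 0.046 = 1954.1 lb/h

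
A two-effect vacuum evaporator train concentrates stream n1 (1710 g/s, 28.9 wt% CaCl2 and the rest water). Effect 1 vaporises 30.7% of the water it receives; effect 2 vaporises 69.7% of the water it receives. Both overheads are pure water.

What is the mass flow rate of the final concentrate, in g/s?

water in feed = 1710×0.711 = 1215.8 g/s.
After stage 1: water left = (1−0.307)×1215.8 = 842.56; stream total = 1336.7 g/s.
After stage 2: water left = (1−0.697)×842.56 = 255.29; final concentrate = 749.48 g/s.

749.5 g/s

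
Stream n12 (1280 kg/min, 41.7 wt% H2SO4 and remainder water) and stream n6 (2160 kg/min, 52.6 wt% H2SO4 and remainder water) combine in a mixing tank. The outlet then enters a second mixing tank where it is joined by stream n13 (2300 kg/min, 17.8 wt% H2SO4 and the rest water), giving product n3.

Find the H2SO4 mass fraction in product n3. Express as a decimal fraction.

Overall, product flow = 5740 kg/min.
H2SO4 in = 1280×0.417 + 2160×0.526 + 2300×0.178 = 2079.3 kg/min.
H2SO4 fraction in n3 = 0.362.

0.362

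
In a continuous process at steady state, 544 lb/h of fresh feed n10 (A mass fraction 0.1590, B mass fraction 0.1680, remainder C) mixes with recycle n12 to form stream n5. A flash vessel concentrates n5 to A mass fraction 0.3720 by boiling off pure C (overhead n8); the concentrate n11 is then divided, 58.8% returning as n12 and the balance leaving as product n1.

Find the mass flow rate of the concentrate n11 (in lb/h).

Overall A balance (none leaves overhead): A in fresh feed = A in product, i.e. 544×0.159 = (1−0.588)·n11·0.372.
n11 = 86.496/(0.372×0.412) = 564.36 lb/h.

564.4 lb/h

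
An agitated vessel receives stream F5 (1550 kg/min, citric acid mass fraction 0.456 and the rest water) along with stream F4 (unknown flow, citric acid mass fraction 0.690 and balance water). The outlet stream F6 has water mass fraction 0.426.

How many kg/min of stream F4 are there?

1577 kg/min

Let F4 be the unknown flow. Total out = 1550 + F4.
water balance: 843.2 + 0.310·F4 = 0.426·(1550 + F4)
(0.310 − 0.426)·F4 = 0.426×1550 − 843.2 = -182.9
F4 = -182.9 / -0.116 = 1576.7 kg/min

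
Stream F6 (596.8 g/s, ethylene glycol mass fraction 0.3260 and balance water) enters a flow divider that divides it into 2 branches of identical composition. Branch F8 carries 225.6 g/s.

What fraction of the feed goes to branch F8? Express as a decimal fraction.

Fraction to F8 = 225.6/596.8 = 0.3780.

0.378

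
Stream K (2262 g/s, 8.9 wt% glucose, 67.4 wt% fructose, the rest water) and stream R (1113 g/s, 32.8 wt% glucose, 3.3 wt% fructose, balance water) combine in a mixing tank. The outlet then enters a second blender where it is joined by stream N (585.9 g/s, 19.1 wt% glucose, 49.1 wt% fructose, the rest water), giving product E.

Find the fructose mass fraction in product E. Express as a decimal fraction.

Overall, product flow = 3960.9 g/s.
fructose in = 2262×0.674 + 1113×0.033 + 585.9×0.491 = 1849 g/s.
fructose fraction in E = 0.4668.

0.4668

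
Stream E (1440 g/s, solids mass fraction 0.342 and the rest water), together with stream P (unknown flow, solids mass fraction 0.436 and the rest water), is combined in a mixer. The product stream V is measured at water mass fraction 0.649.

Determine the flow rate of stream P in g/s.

152.5 g/s

Let P be the unknown flow. Total out = 1440 + P.
water balance: 947.52 + 0.564·P = 0.649·(1440 + P)
(0.564 − 0.649)·P = 0.649×1440 − 947.52 = -12.96
P = -12.96 / -0.085 = 152.47 g/s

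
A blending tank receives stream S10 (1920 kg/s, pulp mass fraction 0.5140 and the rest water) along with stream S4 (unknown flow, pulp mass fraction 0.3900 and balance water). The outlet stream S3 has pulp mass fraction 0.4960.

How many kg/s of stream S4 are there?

Let S4 be the unknown flow. Total out = 1920 + S4.
pulp balance: 986.88 + 0.390·S4 = 0.496·(1920 + S4)
(0.390 − 0.496)·S4 = 0.496×1920 − 986.88 = -34.56
S4 = -34.56 / -0.106 = 326.04 kg/s

326 kg/s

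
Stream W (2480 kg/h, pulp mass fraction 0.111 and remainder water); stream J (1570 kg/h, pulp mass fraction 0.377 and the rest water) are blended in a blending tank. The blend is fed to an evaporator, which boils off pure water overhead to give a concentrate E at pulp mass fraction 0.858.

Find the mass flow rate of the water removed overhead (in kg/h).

3039 kg/h

pulp entering = 2480×0.111 + 1570×0.377 = 867.17 kg/h.
All pulp reports to E, so E = 867.17/0.858 = 1010.7 kg/h.
Total feed = 4050 kg/h; overhead = 4050 − 1010.7 = 3039.3 kg/h.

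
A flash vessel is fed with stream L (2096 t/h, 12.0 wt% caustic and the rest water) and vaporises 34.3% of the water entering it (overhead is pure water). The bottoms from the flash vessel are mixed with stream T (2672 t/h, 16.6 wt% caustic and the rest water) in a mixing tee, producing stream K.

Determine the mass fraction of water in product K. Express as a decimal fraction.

0.8319

Vapour removed = 0.343×0.880×2096 = 632.66 t/h; concentrate = 1463.3 t/h.
water reaching the mixer = 1211.8 (from concentrate) + 2672×0.834 = 3440.3 t/h.
Product flow = 1463.3 + 2672 = 4135.3 t/h; water fraction = 0.8319.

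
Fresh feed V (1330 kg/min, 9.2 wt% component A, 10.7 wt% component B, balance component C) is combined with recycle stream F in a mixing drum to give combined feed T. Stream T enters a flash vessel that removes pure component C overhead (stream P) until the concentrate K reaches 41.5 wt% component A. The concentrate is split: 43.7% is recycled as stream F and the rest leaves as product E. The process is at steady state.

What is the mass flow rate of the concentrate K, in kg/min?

Overall component A balance (none leaves overhead): component A in fresh feed = component A in product, i.e. 1330×0.092 = (1−0.437)·K·0.415.
K = 122.36/(0.415×0.563) = 523.7 kg/min.

523.7 kg/min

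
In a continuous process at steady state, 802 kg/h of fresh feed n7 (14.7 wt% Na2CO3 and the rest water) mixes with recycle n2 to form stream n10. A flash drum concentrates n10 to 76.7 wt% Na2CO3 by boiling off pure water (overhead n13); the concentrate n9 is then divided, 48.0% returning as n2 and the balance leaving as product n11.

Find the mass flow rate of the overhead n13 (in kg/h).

648.3 kg/h

Overall Na2CO3 balance (none leaves overhead): Na2CO3 in fresh feed = Na2CO3 in product, i.e. 802×0.147 = (1−0.480)·n9·0.767.
n9 = 117.89/(0.767×0.520) = 295.59 kg/h.
Recycle n2 = 0.480×295.59 = 141.88 kg/h.
Combined feed n10 = 802 + 141.88 = 943.88 kg/h.
Overhead n13 = n10 − n9 = 943.88 − 295.59 = 648.29 kg/h.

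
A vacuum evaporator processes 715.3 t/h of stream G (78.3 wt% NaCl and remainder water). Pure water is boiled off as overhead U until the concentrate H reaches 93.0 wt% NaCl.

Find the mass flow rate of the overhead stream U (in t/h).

NaCl is conserved: 715.3×0.783 = 560.08 t/h all reports to the concentrate.
Concentrate = 560.08/(target fraction) = 602.24 t/h.
Overhead = 715.3 − 602.24 = 113.06 t/h.

113.1 t/h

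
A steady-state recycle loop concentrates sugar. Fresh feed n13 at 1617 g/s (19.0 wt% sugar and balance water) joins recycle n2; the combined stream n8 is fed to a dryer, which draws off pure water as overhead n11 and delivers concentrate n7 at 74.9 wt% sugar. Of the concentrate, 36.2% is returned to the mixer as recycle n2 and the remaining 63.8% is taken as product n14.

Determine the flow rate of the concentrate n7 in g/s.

642.9 g/s

Overall sugar balance (none leaves overhead): sugar in fresh feed = sugar in product, i.e. 1617×0.190 = (1−0.362)·n7·0.749.
n7 = 307.23/(0.749×0.638) = 642.93 g/s.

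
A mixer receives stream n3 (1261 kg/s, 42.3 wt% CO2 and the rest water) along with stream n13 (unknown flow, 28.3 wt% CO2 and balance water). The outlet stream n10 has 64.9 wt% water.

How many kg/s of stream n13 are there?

1335 kg/s

Let n13 be the unknown flow. Total out = 1261 + n13.
water balance: 727.6 + 0.717·n13 = 0.649·(1261 + n13)
(0.717 − 0.649)·n13 = 0.649×1261 − 727.6 = 90.792
n13 = 90.792 / 0.068 = 1335.2 kg/s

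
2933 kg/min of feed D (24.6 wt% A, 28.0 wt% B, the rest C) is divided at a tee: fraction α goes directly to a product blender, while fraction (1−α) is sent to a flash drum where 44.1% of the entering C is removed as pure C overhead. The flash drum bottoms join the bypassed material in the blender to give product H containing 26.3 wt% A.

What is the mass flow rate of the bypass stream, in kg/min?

2026 kg/min

All 2933×0.246 = 721.52 kg/min of A reaches H, so H = 721.52/0.263 = 2743.4 kg/min and vapour = 189.59 kg/min.
The evaporator receives (1−α)·2933 of feed at 0.474 C and removes 0.441 of that C:
0.441×0.474×(1−α)×2933 = 189.59
(1−α) = 189.59/613.1 = 0.3092;  α = 0.6908.
Bypass flow = 0.6908×2933 = 2026 kg/min.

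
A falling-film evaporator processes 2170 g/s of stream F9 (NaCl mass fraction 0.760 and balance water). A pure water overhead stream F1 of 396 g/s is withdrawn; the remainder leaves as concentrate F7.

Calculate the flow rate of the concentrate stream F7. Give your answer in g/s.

Concentrate = 2170 − 396 = 1774 g/s.

1774 g/s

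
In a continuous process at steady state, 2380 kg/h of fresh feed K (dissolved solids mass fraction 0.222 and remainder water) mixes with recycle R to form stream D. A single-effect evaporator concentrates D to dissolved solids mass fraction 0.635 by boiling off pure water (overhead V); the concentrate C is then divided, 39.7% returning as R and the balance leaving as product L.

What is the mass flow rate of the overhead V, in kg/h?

Overall dissolved solids balance (none leaves overhead): dissolved solids in fresh feed = dissolved solids in product, i.e. 2380×0.222 = (1−0.397)·C·0.635.
C = 528.36/(0.635×0.603) = 1379.9 kg/h.
Recycle R = 0.397×1379.9 = 547.81 kg/h.
Combined feed D = 2380 + 547.81 = 2927.8 kg/h.
Overhead V = D − C = 2927.8 − 1379.9 = 1547.9 kg/h.

1548 kg/h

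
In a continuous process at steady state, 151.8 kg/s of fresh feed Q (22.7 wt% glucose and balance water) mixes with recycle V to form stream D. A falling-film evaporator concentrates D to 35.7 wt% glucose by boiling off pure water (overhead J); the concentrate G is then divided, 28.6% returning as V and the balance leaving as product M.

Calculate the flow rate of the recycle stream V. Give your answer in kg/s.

38.66 kg/s

Overall glucose balance (none leaves overhead): glucose in fresh feed = glucose in product, i.e. 151.8×0.227 = (1−0.286)·G·0.357.
G = 34.459/(0.357×0.714) = 135.19 kg/s.
Recycle V = 0.286×135.19 = 38.663 kg/s.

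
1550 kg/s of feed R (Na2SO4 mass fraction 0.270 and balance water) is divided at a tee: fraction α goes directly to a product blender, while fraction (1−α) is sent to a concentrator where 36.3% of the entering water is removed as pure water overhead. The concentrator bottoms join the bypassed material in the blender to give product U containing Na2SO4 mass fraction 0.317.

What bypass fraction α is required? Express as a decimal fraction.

0.440

All 1550×0.270 = 418.5 kg/s of Na2SO4 reaches U, so U = 418.5/0.317 = 1320.2 kg/s and vapour = 229.81 kg/s.
The evaporator receives (1−α)·1550 of feed at 0.730 water and removes 0.363 of that water:
0.363×0.730×(1−α)×1550 = 229.81
(1−α) = 229.81/410.73 = 0.5595;  α = 0.4405.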